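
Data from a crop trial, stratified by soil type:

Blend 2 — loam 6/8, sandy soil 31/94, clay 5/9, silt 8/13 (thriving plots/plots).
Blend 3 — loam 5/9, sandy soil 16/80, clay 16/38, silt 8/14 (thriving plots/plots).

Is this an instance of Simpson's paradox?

No

Loam: Blend 2 6/8 = 75.0%, Blend 3 5/9 = 55.6% → Blend 2
Sandy soil: Blend 2 31/94 = 33.0%, Blend 3 16/80 = 20.0% → Blend 2
Clay: Blend 2 5/9 = 55.6%, Blend 3 16/38 = 42.1% → Blend 2
Silt: Blend 2 8/13 = 61.5%, Blend 3 8/14 = 57.1% → Blend 2
Overall: Blend 2 50/124 = 40.3%, Blend 3 45/141 = 31.9% → Blend 2
Blend 2 wins overall and in every soil group — no reversal.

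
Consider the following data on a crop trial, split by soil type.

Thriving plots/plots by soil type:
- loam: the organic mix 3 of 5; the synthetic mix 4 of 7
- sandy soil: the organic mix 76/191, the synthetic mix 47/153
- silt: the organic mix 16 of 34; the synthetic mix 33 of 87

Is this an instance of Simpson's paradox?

No

Loam: the organic mix 3/5 = 60.0%, the synthetic mix 4/7 = 57.1% → the organic mix
Sandy soil: the organic mix 76/191 = 39.8%, the synthetic mix 47/153 = 30.7% → the organic mix
Silt: the organic mix 16/34 = 47.1%, the synthetic mix 33/87 = 37.9% → the organic mix
Overall: the organic mix 95/230 = 41.3%, the synthetic mix 84/247 = 34.0% → the organic mix
The organic mix wins overall and in every soil group — no reversal.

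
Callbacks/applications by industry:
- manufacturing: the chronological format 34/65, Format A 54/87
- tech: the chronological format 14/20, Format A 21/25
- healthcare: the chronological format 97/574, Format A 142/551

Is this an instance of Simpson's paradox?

Manufacturing: the chronological format 34/65 = 52.3%, Format A 54/87 = 62.1% → Format A
Tech: the chronological format 14/20 = 70.0%, Format A 21/25 = 84.0% → Format A
Healthcare: the chronological format 97/574 = 16.9%, Format A 142/551 = 25.8% → Format A
Overall: the chronological format 145/659 = 22.0%, Format A 217/663 = 32.7% → Format A
Format A wins overall and in every industry group — no reversal.

No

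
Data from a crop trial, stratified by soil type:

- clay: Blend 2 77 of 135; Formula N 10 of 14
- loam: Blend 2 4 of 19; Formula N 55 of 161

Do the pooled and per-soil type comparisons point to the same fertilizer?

No

Clay: Blend 2 77/135 = 57.0%, Formula N 10/14 = 71.4% → Formula N
Loam: Blend 2 4/19 = 21.1%, Formula N 55/161 = 34.2% → Formula N
Overall: Blend 2 81/154 = 52.6%, Formula N 65/175 = 37.1% → Blend 2
Formula N wins each soil group but Blend 2 wins overall — the comparison reverses. Formula N's plots skew toward loam, which has a lower base rate.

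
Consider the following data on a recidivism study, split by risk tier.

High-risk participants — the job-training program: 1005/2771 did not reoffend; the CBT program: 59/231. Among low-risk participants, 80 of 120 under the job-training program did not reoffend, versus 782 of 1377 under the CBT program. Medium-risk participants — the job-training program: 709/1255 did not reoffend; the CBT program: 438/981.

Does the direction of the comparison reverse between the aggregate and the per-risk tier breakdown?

Yes

High-risk: the job-training program 1005/2771 = 36.3%, the CBT program 59/231 = 25.5% → the job-training program
Low-risk: the job-training program 80/120 = 66.7%, the CBT program 782/1377 = 56.8% → the job-training program
Medium-risk: the job-training program 709/1255 = 56.5%, the CBT program 438/981 = 44.6% → the job-training program
Overall: the job-training program 1794/4146 = 43.3%, the CBT program 1279/2589 = 49.4% → the CBT program
The job-training program wins each risk group but the CBT program wins overall — the comparison reverses. The job-training program's participants skew toward high-risk, which has a lower base rate.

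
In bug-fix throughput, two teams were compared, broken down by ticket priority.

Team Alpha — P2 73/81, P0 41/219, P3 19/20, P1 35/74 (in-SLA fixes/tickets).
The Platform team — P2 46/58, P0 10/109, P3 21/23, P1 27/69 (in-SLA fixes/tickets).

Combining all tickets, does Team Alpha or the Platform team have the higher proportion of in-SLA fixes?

Team Alpha

P2: Team Alpha 73/81 = 90.1%, the Platform team 46/58 = 79.3% → Team Alpha
P0: Team Alpha 41/219 = 18.7%, the Platform team 10/109 = 9.2% → Team Alpha
P3: Team Alpha 19/20 = 95.0%, the Platform team 21/23 = 91.3% → Team Alpha
P1: Team Alpha 35/74 = 47.3%, the Platform team 27/69 = 39.1% → Team Alpha
Overall: Team Alpha 168/394 = 42.6%, the Platform team 104/259 = 40.2% → Team Alpha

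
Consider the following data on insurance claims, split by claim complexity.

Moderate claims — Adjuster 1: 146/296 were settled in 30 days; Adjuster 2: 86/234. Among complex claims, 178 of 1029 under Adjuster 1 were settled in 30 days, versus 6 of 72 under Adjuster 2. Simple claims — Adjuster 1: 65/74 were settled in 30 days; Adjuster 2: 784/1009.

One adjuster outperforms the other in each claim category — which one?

Moderate: Adjuster 1 146/296 = 49.3%, Adjuster 2 86/234 = 36.8% → Adjuster 1
Complex: Adjuster 1 178/1029 = 17.3%, Adjuster 2 6/72 = 8.3% → Adjuster 1
Simple: Adjuster 1 65/74 = 87.8%, Adjuster 2 784/1009 = 77.7% → Adjuster 1
Adjuster 1 has the higher rate in all 3 groups.

Adjuster 1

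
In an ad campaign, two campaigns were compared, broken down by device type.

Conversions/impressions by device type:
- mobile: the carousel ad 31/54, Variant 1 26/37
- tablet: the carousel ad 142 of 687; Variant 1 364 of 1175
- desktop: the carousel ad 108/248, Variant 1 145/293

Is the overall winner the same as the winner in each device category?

Yes

Mobile: the carousel ad 31/54 = 57.4%, Variant 1 26/37 = 70.3% → Variant 1
Tablet: the carousel ad 142/687 = 20.7%, Variant 1 364/1175 = 31.0% → Variant 1
Desktop: the carousel ad 108/248 = 43.5%, Variant 1 145/293 = 49.5% → Variant 1
Overall: the carousel ad 281/989 = 28.4%, Variant 1 535/1505 = 35.5% → Variant 1
Variant 1 wins overall and in every device group — no reversal.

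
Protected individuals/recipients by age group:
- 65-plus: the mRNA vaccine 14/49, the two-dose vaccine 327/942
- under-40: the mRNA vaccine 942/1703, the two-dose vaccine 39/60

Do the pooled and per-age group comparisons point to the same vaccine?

65-plus: the mRNA vaccine 14/49 = 28.6%, the two-dose vaccine 327/942 = 34.7% → the two-dose vaccine
Under-40: the mRNA vaccine 942/1703 = 55.3%, the two-dose vaccine 39/60 = 65.0% → the two-dose vaccine
Overall: the mRNA vaccine 956/1752 = 54.6%, the two-dose vaccine 366/1002 = 36.5% → the mRNA vaccine
The two-dose vaccine wins each age group but the mRNA vaccine wins overall — the comparison reverses. The two-dose vaccine's recipients skew toward 65-plus, which has a lower base rate.

No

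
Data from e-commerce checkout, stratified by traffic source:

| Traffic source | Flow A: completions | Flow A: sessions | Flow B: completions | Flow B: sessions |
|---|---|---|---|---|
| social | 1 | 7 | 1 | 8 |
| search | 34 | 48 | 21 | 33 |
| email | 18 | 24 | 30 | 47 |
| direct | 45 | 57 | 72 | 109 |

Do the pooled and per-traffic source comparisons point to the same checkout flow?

Social: Flow A 1/7 = 14.3%, Flow B 1/8 = 12.5% → Flow A
Search: Flow A 34/48 = 70.8%, Flow B 21/33 = 63.6% → Flow A
Email: Flow A 18/24 = 75.0%, Flow B 30/47 = 63.8% → Flow A
Direct: Flow A 45/57 = 78.9%, Flow B 72/109 = 66.1% → Flow A
Overall: Flow A 98/136 = 72.1%, Flow B 124/197 = 62.9% → Flow A
Flow A wins overall and in every traffic group — no reversal.

Yes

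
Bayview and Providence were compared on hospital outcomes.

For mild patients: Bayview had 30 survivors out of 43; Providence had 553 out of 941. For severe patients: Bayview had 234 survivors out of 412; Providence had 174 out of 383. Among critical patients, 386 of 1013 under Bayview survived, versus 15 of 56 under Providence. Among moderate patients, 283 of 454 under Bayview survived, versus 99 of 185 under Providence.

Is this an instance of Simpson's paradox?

Yes

Mild: Bayview 30/43 = 69.8%, Providence 553/941 = 58.8% → Bayview
Severe: Bayview 234/412 = 56.8%, Providence 174/383 = 45.4% → Bayview
Critical: Bayview 386/1013 = 38.1%, Providence 15/56 = 26.8% → Bayview
Moderate: Bayview 283/454 = 62.3%, Providence 99/185 = 53.5% → Bayview
Overall: Bayview 933/1922 = 48.5%, Providence 841/1565 = 53.7% → Providence
Bayview wins each case group but Providence wins overall — the comparison reverses. Bayview's patients skew toward critical, which has a lower base rate.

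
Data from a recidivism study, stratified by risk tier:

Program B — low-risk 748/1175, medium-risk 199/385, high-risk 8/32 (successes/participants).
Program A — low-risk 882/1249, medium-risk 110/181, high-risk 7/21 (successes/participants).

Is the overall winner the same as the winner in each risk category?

Yes

Low-risk: Program B 748/1175 = 63.7%, Program A 882/1249 = 70.6% → Program A
Medium-risk: Program B 199/385 = 51.7%, Program A 110/181 = 60.8% → Program A
High-risk: Program B 8/32 = 25.0%, Program A 7/21 = 33.3% → Program A
Overall: Program B 955/1592 = 60.0%, Program A 999/1451 = 68.8% → Program A
Program A wins overall and in every risk group — no reversal.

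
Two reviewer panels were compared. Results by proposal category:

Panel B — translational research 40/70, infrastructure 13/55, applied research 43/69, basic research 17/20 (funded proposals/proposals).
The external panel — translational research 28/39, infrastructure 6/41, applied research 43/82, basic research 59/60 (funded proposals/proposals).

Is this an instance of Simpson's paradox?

Translational research: Panel B 40/70 = 57.1%, the external panel 28/39 = 71.8% → the external panel
Infrastructure: Panel B 13/55 = 23.6%, the external panel 6/41 = 14.6% → Panel B
Applied research: Panel B 43/69 = 62.3%, the external panel 43/82 = 52.4% → Panel B
Basic research: Panel B 17/20 = 85.0%, the external panel 59/60 = 98.3% → the external panel
Overall: Panel B 113/214 = 52.8%, the external panel 136/222 = 61.3% → the external panel
Neither sweeps: Panel B wins 2 of 4 groups, the external panel wins 2. The external panel wins overall but not every group — no Simpson reversal.

No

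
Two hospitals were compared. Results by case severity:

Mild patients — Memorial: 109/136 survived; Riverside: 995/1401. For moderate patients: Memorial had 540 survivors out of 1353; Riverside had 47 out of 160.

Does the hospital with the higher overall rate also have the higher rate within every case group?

Mild: Memorial 109/136 = 80.1%, Riverside 995/1401 = 71.0% → Memorial
Moderate: Memorial 540/1353 = 39.9%, Riverside 47/160 = 29.4% → Memorial
Overall: Memorial 649/1489 = 43.6%, Riverside 1042/1561 = 66.8% → Riverside
Memorial wins each case group but Riverside wins overall — the comparison reverses. Memorial's patients skew toward moderate, which has a lower base rate.

No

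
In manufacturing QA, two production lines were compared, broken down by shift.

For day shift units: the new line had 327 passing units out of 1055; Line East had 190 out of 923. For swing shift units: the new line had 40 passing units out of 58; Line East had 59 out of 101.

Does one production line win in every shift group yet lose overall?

No

Day shift: the new line 327/1055 = 31.0%, Line East 190/923 = 20.6% → the new line
Swing shift: the new line 40/58 = 69.0%, Line East 59/101 = 58.4% → the new line
Overall: the new line 367/1113 = 33.0%, Line East 249/1024 = 24.3% → the new line
The new line wins overall and in every shift group — no reversal.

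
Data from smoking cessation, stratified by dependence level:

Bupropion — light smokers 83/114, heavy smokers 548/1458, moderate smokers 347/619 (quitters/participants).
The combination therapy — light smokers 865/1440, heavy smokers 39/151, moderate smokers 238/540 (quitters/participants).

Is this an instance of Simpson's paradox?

Yes

Light smokers: bupropion 83/114 = 72.8%, the combination therapy 865/1440 = 60.1% → bupropion
Heavy smokers: bupropion 548/1458 = 37.6%, the combination therapy 39/151 = 25.8% → bupropion
Moderate smokers: bupropion 347/619 = 56.1%, the combination therapy 238/540 = 44.1% → bupropion
Overall: bupropion 978/2191 = 44.6%, the combination therapy 1142/2131 = 53.6% → the combination therapy
Bupropion wins each dependence group but the combination therapy wins overall — the comparison reverses. Bupropion's participants skew toward heavy smokers, which has a lower base rate.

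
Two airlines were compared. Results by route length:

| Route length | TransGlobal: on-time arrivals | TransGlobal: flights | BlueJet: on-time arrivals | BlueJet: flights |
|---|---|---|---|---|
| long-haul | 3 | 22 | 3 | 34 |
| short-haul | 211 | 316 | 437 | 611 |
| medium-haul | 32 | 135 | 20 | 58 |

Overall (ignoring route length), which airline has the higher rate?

BlueJet

Long-haul: TransGlobal 3/22 = 13.6%, BlueJet 3/34 = 8.8% → TransGlobal
Short-haul: TransGlobal 211/316 = 66.8%, BlueJet 437/611 = 71.5% → BlueJet
Medium-haul: TransGlobal 32/135 = 23.7%, BlueJet 20/58 = 34.5% → BlueJet
Overall: TransGlobal 246/473 = 52.0%, BlueJet 460/703 = 65.4% → BlueJet
(Neither sweeps every route group, but BlueJet has the higher pooled rate.)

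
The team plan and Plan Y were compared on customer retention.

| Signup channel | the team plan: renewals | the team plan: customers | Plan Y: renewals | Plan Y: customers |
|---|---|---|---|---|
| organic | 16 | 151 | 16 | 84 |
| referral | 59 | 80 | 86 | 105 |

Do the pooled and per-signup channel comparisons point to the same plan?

Yes

Organic: the team plan 16/151 = 10.6%, Plan Y 16/84 = 19.0% → Plan Y
Referral: the team plan 59/80 = 73.8%, Plan Y 86/105 = 81.9% → Plan Y
Overall: the team plan 75/231 = 32.5%, Plan Y 102/189 = 54.0% → Plan Y
Plan Y wins overall and in every signup group — no reversal.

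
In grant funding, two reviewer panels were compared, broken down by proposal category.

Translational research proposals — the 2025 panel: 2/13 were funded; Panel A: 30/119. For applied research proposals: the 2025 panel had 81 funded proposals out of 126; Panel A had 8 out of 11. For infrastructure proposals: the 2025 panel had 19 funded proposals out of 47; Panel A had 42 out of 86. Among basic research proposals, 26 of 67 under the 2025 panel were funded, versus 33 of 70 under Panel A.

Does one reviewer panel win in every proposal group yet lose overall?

Yes

Translational research: the 2025 panel 2/13 = 15.4%, Panel A 30/119 = 25.2% → Panel A
Applied research: the 2025 panel 81/126 = 64.3%, Panel A 8/11 = 72.7% → Panel A
Infrastructure: the 2025 panel 19/47 = 40.4%, Panel A 42/86 = 48.8% → Panel A
Basic research: the 2025 panel 26/67 = 38.8%, Panel A 33/70 = 47.1% → Panel A
Overall: the 2025 panel 128/253 = 50.6%, Panel A 113/286 = 39.5% → the 2025 panel
Panel A wins each proposal group but the 2025 panel wins overall — the comparison reverses. Panel A's proposals skew toward translational research, which has a lower base rate.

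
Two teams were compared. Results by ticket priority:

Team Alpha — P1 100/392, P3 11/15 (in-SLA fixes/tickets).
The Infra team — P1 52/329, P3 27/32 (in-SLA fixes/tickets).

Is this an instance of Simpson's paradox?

No

P1: Team Alpha 100/392 = 25.5%, the Infra team 52/329 = 15.8% → Team Alpha
P3: Team Alpha 11/15 = 73.3%, the Infra team 27/32 = 84.4% → the Infra team
Overall: Team Alpha 111/407 = 27.3%, the Infra team 79/361 = 21.9% → Team Alpha
Neither sweeps: Team Alpha wins 1 of 2 groups, the Infra team wins 1. Team Alpha wins overall but not every group — no Simpson reversal.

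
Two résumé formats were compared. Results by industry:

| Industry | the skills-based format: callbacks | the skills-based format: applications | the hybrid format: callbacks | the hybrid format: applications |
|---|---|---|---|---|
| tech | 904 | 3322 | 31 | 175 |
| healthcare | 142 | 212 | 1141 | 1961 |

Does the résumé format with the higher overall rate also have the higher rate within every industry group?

No

Tech: the skills-based format 904/3322 = 27.2%, the hybrid format 31/175 = 17.7% → the skills-based format
Healthcare: the skills-based format 142/212 = 67.0%, the hybrid format 1141/1961 = 58.2% → the skills-based format
Overall: the skills-based format 1046/3534 = 29.6%, the hybrid format 1172/2136 = 54.9% → the hybrid format
The skills-based format wins each industry group but the hybrid format wins overall — the comparison reverses. The skills-based format's applications skew toward tech, which has a lower base rate.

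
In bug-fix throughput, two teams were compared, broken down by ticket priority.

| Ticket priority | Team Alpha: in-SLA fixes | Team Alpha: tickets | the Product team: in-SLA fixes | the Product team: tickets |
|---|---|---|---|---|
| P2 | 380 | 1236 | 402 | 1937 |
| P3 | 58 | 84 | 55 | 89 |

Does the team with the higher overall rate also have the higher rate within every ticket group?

Yes

P2: Team Alpha 380/1236 = 30.7%, the Product team 402/1937 = 20.8% → Team Alpha
P3: Team Alpha 58/84 = 69.0%, the Product team 55/89 = 61.8% → Team Alpha
Overall: Team Alpha 438/1320 = 33.2%, the Product team 457/2026 = 22.6% → Team Alpha
Team Alpha wins overall and in every ticket group — no reversal.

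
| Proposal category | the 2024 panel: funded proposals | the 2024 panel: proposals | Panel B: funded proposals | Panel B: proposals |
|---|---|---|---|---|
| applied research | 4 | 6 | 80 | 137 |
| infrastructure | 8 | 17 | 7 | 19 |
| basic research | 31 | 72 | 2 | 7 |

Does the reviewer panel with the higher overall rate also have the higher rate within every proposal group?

No

Applied research: the 2024 panel 4/6 = 66.7%, Panel B 80/137 = 58.4% → the 2024 panel
Infrastructure: the 2024 panel 8/17 = 47.1%, Panel B 7/19 = 36.8% → the 2024 panel
Basic research: the 2024 panel 31/72 = 43.1%, Panel B 2/7 = 28.6% → the 2024 panel
Overall: the 2024 panel 43/95 = 45.3%, Panel B 89/163 = 54.6% → Panel B
The 2024 panel wins each proposal group but Panel B wins overall — the comparison reverses. The 2024 panel's proposals skew toward basic research, which has a lower base rate.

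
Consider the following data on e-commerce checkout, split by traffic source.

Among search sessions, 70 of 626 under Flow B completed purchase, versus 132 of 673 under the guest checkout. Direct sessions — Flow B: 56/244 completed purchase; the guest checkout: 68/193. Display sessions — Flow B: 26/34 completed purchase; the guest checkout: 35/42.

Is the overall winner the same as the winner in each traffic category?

Yes

Search: Flow B 70/626 = 11.2%, the guest checkout 132/673 = 19.6% → the guest checkout
Direct: Flow B 56/244 = 23.0%, the guest checkout 68/193 = 35.2% → the guest checkout
Display: Flow B 26/34 = 76.5%, the guest checkout 35/42 = 83.3% → the guest checkout
Overall: Flow B 152/904 = 16.8%, the guest checkout 235/908 = 25.9% → the guest checkout
The guest checkout wins overall and in every traffic group — no reversal.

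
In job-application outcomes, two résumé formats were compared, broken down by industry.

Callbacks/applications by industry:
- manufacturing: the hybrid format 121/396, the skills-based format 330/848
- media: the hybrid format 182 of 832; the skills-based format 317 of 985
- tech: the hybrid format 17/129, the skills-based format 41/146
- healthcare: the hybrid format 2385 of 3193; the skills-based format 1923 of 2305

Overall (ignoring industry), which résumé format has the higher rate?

Manufacturing: the hybrid format 121/396 = 30.6%, the skills-based format 330/848 = 38.9% → the skills-based format
Media: the hybrid format 182/832 = 21.9%, the skills-based format 317/985 = 32.2% → the skills-based format
Tech: the hybrid format 17/129 = 13.2%, the skills-based format 41/146 = 28.1% → the skills-based format
Healthcare: the hybrid format 2385/3193 = 74.7%, the skills-based format 1923/2305 = 83.4% → the skills-based format
Overall: the hybrid format 2705/4550 = 59.5%, the skills-based format 2611/4284 = 60.9% → the skills-based format

the skills-based format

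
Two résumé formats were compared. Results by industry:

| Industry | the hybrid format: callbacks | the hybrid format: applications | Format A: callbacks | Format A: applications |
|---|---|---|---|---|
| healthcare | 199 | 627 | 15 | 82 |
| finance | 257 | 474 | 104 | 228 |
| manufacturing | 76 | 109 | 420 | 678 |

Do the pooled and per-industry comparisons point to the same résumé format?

No

Healthcare: the hybrid format 199/627 = 31.7%, Format A 15/82 = 18.3% → the hybrid format
Finance: the hybrid format 257/474 = 54.2%, Format A 104/228 = 45.6% → the hybrid format
Manufacturing: the hybrid format 76/109 = 69.7%, Format A 420/678 = 61.9% → the hybrid format
Overall: the hybrid format 532/1210 = 44.0%, Format A 539/988 = 54.6% → Format A
The hybrid format wins each industry group but Format A wins overall — the comparison reverses. The hybrid format's applications skew toward healthcare, which has a lower base rate.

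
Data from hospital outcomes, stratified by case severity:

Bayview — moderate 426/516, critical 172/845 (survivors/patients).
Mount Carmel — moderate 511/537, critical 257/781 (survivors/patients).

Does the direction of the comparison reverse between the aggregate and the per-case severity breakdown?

No

Moderate: Bayview 426/516 = 82.6%, Mount Carmel 511/537 = 95.2% → Mount Carmel
Critical: Bayview 172/845 = 20.4%, Mount Carmel 257/781 = 32.9% → Mount Carmel
Overall: Bayview 598/1361 = 43.9%, Mount Carmel 768/1318 = 58.3% → Mount Carmel
Mount Carmel wins overall and in every case group — no reversal.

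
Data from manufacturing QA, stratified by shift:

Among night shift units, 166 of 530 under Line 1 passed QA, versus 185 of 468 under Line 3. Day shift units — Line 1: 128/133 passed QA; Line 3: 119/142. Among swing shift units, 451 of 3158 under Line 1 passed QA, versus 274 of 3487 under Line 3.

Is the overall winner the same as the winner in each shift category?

Night shift: Line 1 166/530 = 31.3%, Line 3 185/468 = 39.5% → Line 3
Day shift: Line 1 128/133 = 96.2%, Line 3 119/142 = 83.8% → Line 1
Swing shift: Line 1 451/3158 = 14.3%, Line 3 274/3487 = 7.9% → Line 1
Overall: Line 1 745/3821 = 19.5%, Line 3 578/4097 = 14.1% → Line 1
Neither sweeps: Line 1 wins 2 of 3 groups, Line 3 wins 1. Line 1 wins overall but not every group — no Simpson reversal.

No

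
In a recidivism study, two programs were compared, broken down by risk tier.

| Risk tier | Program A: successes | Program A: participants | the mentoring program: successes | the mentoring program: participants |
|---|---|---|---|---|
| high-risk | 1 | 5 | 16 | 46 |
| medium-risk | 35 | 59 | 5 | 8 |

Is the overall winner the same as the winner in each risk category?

High-risk: Program A 1/5 = 20.0%, the mentoring program 16/46 = 34.8% → the mentoring program
Medium-risk: Program A 35/59 = 59.3%, the mentoring program 5/8 = 62.5% → the mentoring program
Overall: Program A 36/64 = 56.2%, the mentoring program 21/54 = 38.9% → Program A
The mentoring program wins each risk group but Program A wins overall — the comparison reverses. The mentoring program's participants skew toward high-risk, which has a lower base rate.

No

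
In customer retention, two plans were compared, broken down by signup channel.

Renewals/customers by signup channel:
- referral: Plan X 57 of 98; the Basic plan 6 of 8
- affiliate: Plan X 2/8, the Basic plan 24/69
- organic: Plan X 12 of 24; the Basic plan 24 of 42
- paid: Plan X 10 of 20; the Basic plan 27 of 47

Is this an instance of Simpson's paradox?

Referral: Plan X 57/98 = 58.2%, the Basic plan 6/8 = 75.0% → the Basic plan
Affiliate: Plan X 2/8 = 25.0%, the Basic plan 24/69 = 34.8% → the Basic plan
Organic: Plan X 12/24 = 50.0%, the Basic plan 24/42 = 57.1% → the Basic plan
Paid: Plan X 10/20 = 50.0%, the Basic plan 27/47 = 57.4% → the Basic plan
Overall: Plan X 81/150 = 54.0%, the Basic plan 81/166 = 48.8% → Plan X
The Basic plan wins each signup group but Plan X wins overall — the comparison reverses. The Basic plan's customers skew toward affiliate, which has a lower base rate.

Yes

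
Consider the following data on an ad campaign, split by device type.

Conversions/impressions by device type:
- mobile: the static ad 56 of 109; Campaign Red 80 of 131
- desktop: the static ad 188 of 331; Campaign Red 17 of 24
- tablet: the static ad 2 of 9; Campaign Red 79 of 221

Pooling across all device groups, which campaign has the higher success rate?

Mobile: the static ad 56/109 = 51.4%, Campaign Red 80/131 = 61.1% → Campaign Red
Desktop: the static ad 188/331 = 56.8%, Campaign Red 17/24 = 70.8% → Campaign Red
Tablet: the static ad 2/9 = 22.2%, Campaign Red 79/221 = 35.7% → Campaign Red
Overall: the static ad 246/449 = 54.8%, Campaign Red 176/376 = 46.8% → the static ad
(Campaign Red wins every device group but the static ad wins overall — Campaign Red's impressions skew toward the low-rate tablet group.)

the static ad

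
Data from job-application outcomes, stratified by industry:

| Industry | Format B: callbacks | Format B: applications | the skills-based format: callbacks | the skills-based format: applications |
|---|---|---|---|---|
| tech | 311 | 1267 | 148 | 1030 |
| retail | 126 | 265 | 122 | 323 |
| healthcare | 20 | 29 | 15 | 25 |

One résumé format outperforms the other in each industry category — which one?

Format B

Tech: Format B 311/1267 = 24.5%, the skills-based format 148/1030 = 14.4% → Format B
Retail: Format B 126/265 = 47.5%, the skills-based format 122/323 = 37.8% → Format B
Healthcare: Format B 20/29 = 69.0%, the skills-based format 15/25 = 60.0% → Format B
Format B has the higher rate in all 3 groups.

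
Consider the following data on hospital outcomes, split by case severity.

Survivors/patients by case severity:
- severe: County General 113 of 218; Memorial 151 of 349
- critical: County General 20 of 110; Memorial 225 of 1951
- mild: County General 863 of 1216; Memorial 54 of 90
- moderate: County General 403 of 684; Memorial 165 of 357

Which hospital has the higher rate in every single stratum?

Severe: County General 113/218 = 51.8%, Memorial 151/349 = 43.3% → County General
Critical: County General 20/110 = 18.2%, Memorial 225/1951 = 11.5% → County General
Mild: County General 863/1216 = 71.0%, Memorial 54/90 = 60.0% → County General
Moderate: County General 403/684 = 58.9%, Memorial 165/357 = 46.2% → County General
County General has the higher rate in all 4 groups.

County General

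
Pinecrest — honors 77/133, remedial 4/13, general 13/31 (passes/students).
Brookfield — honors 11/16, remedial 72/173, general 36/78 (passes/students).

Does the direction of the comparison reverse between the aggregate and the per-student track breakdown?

Yes

Honors: Pinecrest 77/133 = 57.9%, Brookfield 11/16 = 68.8% → Brookfield
Remedial: Pinecrest 4/13 = 30.8%, Brookfield 72/173 = 41.6% → Brookfield
General: Pinecrest 13/31 = 41.9%, Brookfield 36/78 = 46.2% → Brookfield
Overall: Pinecrest 94/177 = 53.1%, Brookfield 119/267 = 44.6% → Pinecrest
Brookfield wins each student group but Pinecrest wins overall — the comparison reverses. Brookfield's students skew toward remedial, which has a lower base rate.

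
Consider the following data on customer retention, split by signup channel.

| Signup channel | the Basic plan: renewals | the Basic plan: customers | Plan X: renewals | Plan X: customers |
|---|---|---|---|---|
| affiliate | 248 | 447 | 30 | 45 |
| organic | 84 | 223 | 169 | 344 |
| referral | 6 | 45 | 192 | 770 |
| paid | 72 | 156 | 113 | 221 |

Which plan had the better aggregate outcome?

Affiliate: the Basic plan 248/447 = 55.5%, Plan X 30/45 = 66.7% → Plan X
Organic: the Basic plan 84/223 = 37.7%, Plan X 169/344 = 49.1% → Plan X
Referral: the Basic plan 6/45 = 13.3%, Plan X 192/770 = 24.9% → Plan X
Paid: the Basic plan 72/156 = 46.2%, Plan X 113/221 = 51.1% → Plan X
Overall: the Basic plan 410/871 = 47.1%, Plan X 504/1380 = 36.5% → the Basic plan
(Plan X wins every signup group but the Basic plan wins overall — Plan X's customers skew toward the low-rate referral group.)

the Basic plan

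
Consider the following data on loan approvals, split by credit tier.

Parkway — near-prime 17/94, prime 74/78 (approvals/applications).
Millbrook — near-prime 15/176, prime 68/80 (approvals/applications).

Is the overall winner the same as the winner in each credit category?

Yes

Near-prime: Parkway 17/94 = 18.1%, Millbrook 15/176 = 8.5% → Parkway
Prime: Parkway 74/78 = 94.9%, Millbrook 68/80 = 85.0% → Parkway
Overall: Parkway 91/172 = 52.9%, Millbrook 83/256 = 32.4% → Parkway
Parkway wins overall and in every credit group — no reversal.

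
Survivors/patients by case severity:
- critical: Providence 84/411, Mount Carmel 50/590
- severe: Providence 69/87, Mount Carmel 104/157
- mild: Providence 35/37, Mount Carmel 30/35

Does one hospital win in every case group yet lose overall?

Critical: Providence 84/411 = 20.4%, Mount Carmel 50/590 = 8.5% → Providence
Severe: Providence 69/87 = 79.3%, Mount Carmel 104/157 = 66.2% → Providence
Mild: Providence 35/37 = 94.6%, Mount Carmel 30/35 = 85.7% → Providence
Overall: Providence 188/535 = 35.1%, Mount Carmel 184/782 = 23.5% → Providence
Providence wins overall and in every case group — no reversal.

No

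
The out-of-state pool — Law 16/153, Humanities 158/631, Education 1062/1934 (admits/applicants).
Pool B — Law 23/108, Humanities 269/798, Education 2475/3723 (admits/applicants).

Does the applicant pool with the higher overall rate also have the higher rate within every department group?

Law: the out-of-state pool 16/153 = 10.5%, Pool B 23/108 = 21.3% → Pool B
Humanities: the out-of-state pool 158/631 = 25.0%, Pool B 269/798 = 33.7% → Pool B
Education: the out-of-state pool 1062/1934 = 54.9%, Pool B 2475/3723 = 66.5% → Pool B
Overall: the out-of-state pool 1236/2718 = 45.5%, Pool B 2767/4629 = 59.8% → Pool B
Pool B wins overall and in every department group — no reversal.

Yes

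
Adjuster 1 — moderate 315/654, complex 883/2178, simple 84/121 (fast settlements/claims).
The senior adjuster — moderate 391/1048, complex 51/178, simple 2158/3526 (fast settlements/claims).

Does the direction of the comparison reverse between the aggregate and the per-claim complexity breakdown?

Yes

Moderate: Adjuster 1 315/654 = 48.2%, the senior adjuster 391/1048 = 37.3% → Adjuster 1
Complex: Adjuster 1 883/2178 = 40.5%, the senior adjuster 51/178 = 28.7% → Adjuster 1
Simple: Adjuster 1 84/121 = 69.4%, the senior adjuster 2158/3526 = 61.2% → Adjuster 1
Overall: Adjuster 1 1282/2953 = 43.4%, the senior adjuster 2600/4752 = 54.7% → the senior adjuster
Adjuster 1 wins each claim group but the senior adjuster wins overall — the comparison reverses. Adjuster 1's claims skew toward complex, which has a lower base rate.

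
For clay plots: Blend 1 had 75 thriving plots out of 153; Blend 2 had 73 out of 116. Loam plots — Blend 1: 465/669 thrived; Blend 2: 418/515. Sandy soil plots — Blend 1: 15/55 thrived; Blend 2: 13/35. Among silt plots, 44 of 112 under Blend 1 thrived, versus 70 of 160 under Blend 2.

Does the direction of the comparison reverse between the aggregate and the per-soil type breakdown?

Clay: Blend 1 75/153 = 49.0%, Blend 2 73/116 = 62.9% → Blend 2
Loam: Blend 1 465/669 = 69.5%, Blend 2 418/515 = 81.2% → Blend 2
Sandy soil: Blend 1 15/55 = 27.3%, Blend 2 13/35 = 37.1% → Blend 2
Silt: Blend 1 44/112 = 39.3%, Blend 2 70/160 = 43.8% → Blend 2
Overall: Blend 1 599/989 = 60.6%, Blend 2 574/826 = 69.5% → Blend 2
Blend 2 wins overall and in every soil group — no reversal.

No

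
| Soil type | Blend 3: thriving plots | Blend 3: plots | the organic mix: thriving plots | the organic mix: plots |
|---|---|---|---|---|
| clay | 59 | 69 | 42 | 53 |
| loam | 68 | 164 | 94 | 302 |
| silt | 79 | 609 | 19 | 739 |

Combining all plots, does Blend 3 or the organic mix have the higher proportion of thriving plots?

Blend 3

Clay: Blend 3 59/69 = 85.5%, the organic mix 42/53 = 79.2% → Blend 3
Loam: Blend 3 68/164 = 41.5%, the organic mix 94/302 = 31.1% → Blend 3
Silt: Blend 3 79/609 = 13.0%, the organic mix 19/739 = 2.6% → Blend 3
Overall: Blend 3 206/842 = 24.5%, the organic mix 155/1094 = 14.2% → Blend 3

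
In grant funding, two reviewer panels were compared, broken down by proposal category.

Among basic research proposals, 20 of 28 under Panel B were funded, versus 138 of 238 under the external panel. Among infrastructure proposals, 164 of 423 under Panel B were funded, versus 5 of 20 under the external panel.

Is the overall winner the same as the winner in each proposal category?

No

Basic research: Panel B 20/28 = 71.4%, the external panel 138/238 = 58.0% → Panel B
Infrastructure: Panel B 164/423 = 38.8%, the external panel 5/20 = 25.0% → Panel B
Overall: Panel B 184/451 = 40.8%, the external panel 143/258 = 55.4% → the external panel
Panel B wins each proposal group but the external panel wins overall — the comparison reverses. Panel B's proposals skew toward infrastructure, which has a lower base rate.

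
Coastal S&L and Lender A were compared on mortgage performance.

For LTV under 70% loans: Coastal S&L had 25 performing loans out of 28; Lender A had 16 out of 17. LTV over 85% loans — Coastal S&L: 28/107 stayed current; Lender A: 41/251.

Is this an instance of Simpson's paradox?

LTV under 70%: Coastal S&L 25/28 = 89.3%, Lender A 16/17 = 94.1% → Lender A
LTV over 85%: Coastal S&L 28/107 = 26.2%, Lender A 41/251 = 16.3% → Coastal S&L
Overall: Coastal S&L 53/135 = 39.3%, Lender A 57/268 = 21.3% → Coastal S&L
Neither sweeps: Coastal S&L wins 1 of 2 groups, Lender A wins 1. Coastal S&L wins overall but not every group — no Simpson reversal.

No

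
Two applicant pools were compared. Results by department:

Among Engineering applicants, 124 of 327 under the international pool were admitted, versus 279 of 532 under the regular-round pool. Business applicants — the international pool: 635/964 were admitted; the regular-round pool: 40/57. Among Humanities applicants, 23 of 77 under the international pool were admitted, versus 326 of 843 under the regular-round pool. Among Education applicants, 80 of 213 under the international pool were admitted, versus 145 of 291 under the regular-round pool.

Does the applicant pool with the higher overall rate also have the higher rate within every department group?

Engineering: the international pool 124/327 = 37.9%, the regular-round pool 279/532 = 52.4% → the regular-round pool
Business: the international pool 635/964 = 65.9%, the regular-round pool 40/57 = 70.2% → the regular-round pool
Humanities: the international pool 23/77 = 29.9%, the regular-round pool 326/843 = 38.7% → the regular-round pool
Education: the international pool 80/213 = 37.6%, the regular-round pool 145/291 = 49.8% → the regular-round pool
Overall: the international pool 862/1581 = 54.5%, the regular-round pool 790/1723 = 45.9% → the international pool
The regular-round pool wins each department group but the international pool wins overall — the comparison reverses. The regular-round pool's applicants skew toward Humanities, which has a lower base rate.

No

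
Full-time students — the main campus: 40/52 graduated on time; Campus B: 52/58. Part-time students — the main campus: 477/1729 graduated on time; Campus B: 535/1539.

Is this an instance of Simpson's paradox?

No

Full-time: the main campus 40/52 = 76.9%, Campus B 52/58 = 89.7% → Campus B
Part-time: the main campus 477/1729 = 27.6%, Campus B 535/1539 = 34.8% → Campus B
Overall: the main campus 517/1781 = 29.0%, Campus B 587/1597 = 36.8% → Campus B
Campus B wins overall and in every enrollment group — no reversal.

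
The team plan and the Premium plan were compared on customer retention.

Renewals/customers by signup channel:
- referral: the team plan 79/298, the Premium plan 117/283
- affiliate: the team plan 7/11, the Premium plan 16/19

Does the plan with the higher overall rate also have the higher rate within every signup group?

Referral: the team plan 79/298 = 26.5%, the Premium plan 117/283 = 41.3% → the Premium plan
Affiliate: the team plan 7/11 = 63.6%, the Premium plan 16/19 = 84.2% → the Premium plan
Overall: the team plan 86/309 = 27.8%, the Premium plan 133/302 = 44.0% → the Premium plan
The Premium plan wins overall and in every signup group — no reversal.

Yes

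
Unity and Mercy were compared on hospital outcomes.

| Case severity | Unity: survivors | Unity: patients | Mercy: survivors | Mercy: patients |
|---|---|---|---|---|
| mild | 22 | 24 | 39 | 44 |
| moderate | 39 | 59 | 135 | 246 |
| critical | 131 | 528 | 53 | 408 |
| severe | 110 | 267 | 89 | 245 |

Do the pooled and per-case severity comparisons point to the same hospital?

Mild: Unity 22/24 = 91.7%, Mercy 39/44 = 88.6% → Unity
Moderate: Unity 39/59 = 66.1%, Mercy 135/246 = 54.9% → Unity
Critical: Unity 131/528 = 24.8%, Mercy 53/408 = 13.0% → Unity
Severe: Unity 110/267 = 41.2%, Mercy 89/245 = 36.3% → Unity
Overall: Unity 302/878 = 34.4%, Mercy 316/943 = 33.5% → Unity
Unity wins overall and in every case group — no reversal.

Yes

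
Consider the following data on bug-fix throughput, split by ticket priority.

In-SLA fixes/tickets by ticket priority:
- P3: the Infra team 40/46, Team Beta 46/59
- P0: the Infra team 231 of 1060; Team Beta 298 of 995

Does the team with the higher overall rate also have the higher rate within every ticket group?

No

P3: the Infra team 40/46 = 87.0%, Team Beta 46/59 = 78.0% → the Infra team
P0: the Infra team 231/1060 = 21.8%, Team Beta 298/995 = 29.9% → Team Beta
Overall: the Infra team 271/1106 = 24.5%, Team Beta 344/1054 = 32.6% → Team Beta
Neither sweeps: the Infra team wins 1 of 2 groups, Team Beta wins 1. Team Beta wins overall but not every group — no Simpson reversal.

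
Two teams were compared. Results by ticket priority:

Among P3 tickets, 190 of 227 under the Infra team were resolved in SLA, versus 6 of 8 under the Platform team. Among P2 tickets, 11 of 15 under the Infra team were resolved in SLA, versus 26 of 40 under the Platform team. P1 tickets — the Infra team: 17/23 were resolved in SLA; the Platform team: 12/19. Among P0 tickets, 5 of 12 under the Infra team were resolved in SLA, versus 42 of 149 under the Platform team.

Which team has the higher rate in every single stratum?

the Infra team

P3: the Infra team 190/227 = 83.7%, the Platform team 6/8 = 75.0% → the Infra team
P2: the Infra team 11/15 = 73.3%, the Platform team 26/40 = 65.0% → the Infra team
P1: the Infra team 17/23 = 73.9%, the Platform team 12/19 = 63.2% → the Infra team
P0: the Infra team 5/12 = 41.7%, the Platform team 42/149 = 28.2% → the Infra team
The Infra team has the higher rate in all 4 groups.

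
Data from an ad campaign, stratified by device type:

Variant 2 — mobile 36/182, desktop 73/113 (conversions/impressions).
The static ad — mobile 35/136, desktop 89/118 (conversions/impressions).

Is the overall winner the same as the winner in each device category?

Yes

Mobile: Variant 2 36/182 = 19.8%, the static ad 35/136 = 25.7% → the static ad
Desktop: Variant 2 73/113 = 64.6%, the static ad 89/118 = 75.4% → the static ad
Overall: Variant 2 109/295 = 36.9%, the static ad 124/254 = 48.8% → the static ad
The static ad wins overall and in every device group — no reversal.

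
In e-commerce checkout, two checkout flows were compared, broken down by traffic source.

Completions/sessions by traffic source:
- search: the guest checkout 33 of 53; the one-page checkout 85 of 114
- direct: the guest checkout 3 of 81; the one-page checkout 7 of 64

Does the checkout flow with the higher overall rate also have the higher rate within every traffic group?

Search: the guest checkout 33/53 = 62.3%, the one-page checkout 85/114 = 74.6% → the one-page checkout
Direct: the guest checkout 3/81 = 3.7%, the one-page checkout 7/64 = 10.9% → the one-page checkout
Overall: the guest checkout 36/134 = 26.9%, the one-page checkout 92/178 = 51.7% → the one-page checkout
The one-page checkout wins overall and in every traffic group — no reversal.

Yes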